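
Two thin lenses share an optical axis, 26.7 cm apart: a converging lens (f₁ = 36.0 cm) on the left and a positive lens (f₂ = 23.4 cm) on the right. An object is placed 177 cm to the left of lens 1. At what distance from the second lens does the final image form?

10.3 cm

Lens 1: 1/d_i1 = 1/f₁ − 1/d_o1 = 1/(36.0) − 1/(177) = 0.02213, so d_i1 = 45.19 cm.
The intermediate image is 45.19 cm to the right of lens 1, which lies 18.49 cm to the right of lens 2 — a virtual object — so d_o2 = −18.49 cm.
Lens 2: 1/d_i2 = 1/f₂ − 1/d_o2 = 1/(23.4) − 1/(-18.49) = 0.09682, so d_i2 = 10.3 cm.
The final image is real, 10.3 cm to the right of lens 2 (overall magnification ≈ -0.14).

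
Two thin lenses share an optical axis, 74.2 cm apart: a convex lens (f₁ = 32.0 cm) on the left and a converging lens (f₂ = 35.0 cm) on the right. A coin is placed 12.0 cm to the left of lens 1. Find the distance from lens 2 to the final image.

56.0 cm

Lens 1: 1/d_i1 = 1/f₁ − 1/d_o1 = 1/(32.0) − 1/(12.0) = -0.05208, so d_i1 = -19.20 cm.
The intermediate image is 19.20 cm to the left of lens 1 (virtual), which is 74.2 − (-19.20) = 93.40 cm to the left of lens 2, so d_o2 = +93.40 cm.
Lens 2: 1/d_i2 = 1/f₂ − 1/d_o2 = 1/(35.0) − 1/(93.40) = 0.01786, so d_i2 = 56.0 cm.
The final image is real, 56.0 cm to the right of lens 2 (overall magnification ≈ -0.96).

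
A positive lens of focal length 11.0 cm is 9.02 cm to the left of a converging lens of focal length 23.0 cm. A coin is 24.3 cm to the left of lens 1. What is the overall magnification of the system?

m = -0.558

Lens 1: 1/d_i1 = 1/(11.0) − 1/(24.3) = 0.04976, so d_i1 = 20.10 cm; m₁ = −d_i1/d_o1 = -0.8272.
d_o2 = 9.02 − (20.10) = -11.08 cm (virtual object).
Lens 2: 1/d_i2 = 1/(23.0) − 1/(-11.08) = 0.1337, so d_i2 = 7.478 cm; m₂ = −d_i2/d_o2 = +0.6749.
m = m₁·m₂ = (-0.8272)(+0.6749) = -0.558.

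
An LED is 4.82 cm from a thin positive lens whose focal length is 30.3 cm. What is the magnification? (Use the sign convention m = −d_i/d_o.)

m = +1.19

1/d_i = 1/f − 1/d_o = 1/(30.30) − 1/(4.82) = -0.1745, so d_i = -5.732 cm.
m = −d_i/d_o = −(-5.732)/(4.82) = +1.19.
The image is virtual, upright and enlarged, on the same side as the object.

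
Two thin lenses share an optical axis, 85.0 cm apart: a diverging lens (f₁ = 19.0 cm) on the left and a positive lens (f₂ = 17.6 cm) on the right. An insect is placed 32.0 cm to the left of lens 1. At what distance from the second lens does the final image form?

Lens 1 is diverging, so f₁ = −19.0 cm.
Lens 1: 1/d_i1 = 1/f₁ − 1/d_o1 = 1/(-19.0) − 1/(32.0) = -0.08388, so d_i1 = -11.92 cm.
The intermediate image is 11.92 cm to the left of lens 1 (virtual), which is 85.0 − (-11.92) = 96.92 cm to the left of lens 2, so d_o2 = +96.92 cm.
Lens 2: 1/d_i2 = 1/f₂ − 1/d_o2 = 1/(17.6) − 1/(96.92) = 0.04650, so d_i2 = 21.5 cm.
The final image is real, 21.5 cm to the right of lens 2 (overall magnification ≈ -0.083).

21.5 cm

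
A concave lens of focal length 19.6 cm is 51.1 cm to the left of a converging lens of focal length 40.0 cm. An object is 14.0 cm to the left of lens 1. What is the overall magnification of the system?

m = -1.21

f₁ = −19.6 cm (diverging).
Lens 1: 1/d_i1 = 1/(-19.6) − 1/(14.0) = -0.1224, so d_i1 = -8.167 cm; m₁ = −d_i1/d_o1 = +0.5834.
d_o2 = 51.1 − (-8.167) = 59.27 cm.
Lens 2: 1/d_i2 = 1/(40.0) − 1/(59.27) = 0.008128, so d_i2 = 123.0 cm; m₂ = −d_i2/d_o2 = -2.076.
m = m₁·m₂ = (+0.5834)(-2.076) = -1.21.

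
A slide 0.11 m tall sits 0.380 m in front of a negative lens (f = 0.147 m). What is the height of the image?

For a negative lens, f = -0.147 m.
1/d_i = 1/f − 1/d_o = 1/(-0.1470) − 1/(0.380) = -9.434, so d_i = -0.1060 m.
m = −d_i/d_o = +0.2789.
|h_i| = |m|·h_o = 0.2789 × 0.11 = 0.0307 m. The image is virtual, upright and reduced, on the same side as the object.

0.0307 m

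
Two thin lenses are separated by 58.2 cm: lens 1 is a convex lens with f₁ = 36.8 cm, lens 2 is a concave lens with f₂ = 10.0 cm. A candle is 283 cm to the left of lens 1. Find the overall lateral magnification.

m = -0.0577

Lens 1: 1/d_i1 = 1/(36.8) − 1/(283) = 0.02364, so d_i1 = 42.30 cm; m₁ = −d_i1/d_o1 = -0.1495.
d_o2 = 58.2 − (42.30) = 15.90 cm.
f₂ = −10.0 cm (diverging).
Lens 2: 1/d_i2 = 1/(-10.0) − 1/(15.90) = -0.1629, so d_i2 = -6.139 cm; m₂ = −d_i2/d_o2 = +0.3861.
m = m₁·m₂ = (-0.1495)(+0.3861) = -0.0577.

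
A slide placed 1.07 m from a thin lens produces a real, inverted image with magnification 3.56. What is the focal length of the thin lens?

f = 0.835 m (converging)

m = −d_i/d_o ⇒ d_i = −m·d_o = −(-3.56)·(1.07) = 3.809 m.
1/f = 1/d_o + 1/d_i = 1/(1.07) + 1/(3.809) = 1.197, so f = 0.835 m.
Since f is positive, the thin lens is converging.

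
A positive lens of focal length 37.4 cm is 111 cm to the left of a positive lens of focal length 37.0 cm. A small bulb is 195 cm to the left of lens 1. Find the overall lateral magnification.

m = +0.317

Lens 1: 1/d_i1 = 1/(37.4) − 1/(195) = 0.02161, so d_i1 = 46.28 cm; m₁ = −d_i1/d_o1 = -0.2373.
d_o2 = 111 − (46.28) = 64.72 cm.
Lens 2: 1/d_i2 = 1/(37.0) − 1/(64.72) = 0.01158, so d_i2 = 86.39 cm; m₂ = −d_i2/d_o2 = -1.335.
m = m₁·m₂ = (-0.2373)(-1.335) = +0.317.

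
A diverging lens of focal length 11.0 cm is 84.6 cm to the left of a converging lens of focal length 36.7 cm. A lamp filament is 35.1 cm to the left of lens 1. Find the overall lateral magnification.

m = -0.156

f₁ = −11.0 cm (diverging).
Lens 1: 1/d_i1 = 1/(-11.0) − 1/(35.1) = -0.1194, so d_i1 = -8.375 cm; m₁ = −d_i1/d_o1 = +0.2386.
d_o2 = 84.6 − (-8.375) = 92.97 cm.
Lens 2: 1/d_i2 = 1/(36.7) − 1/(92.97) = 0.01649, so d_i2 = 60.64 cm; m₂ = −d_i2/d_o2 = -0.6522.
m = m₁·m₂ = (+0.2386)(-0.6522) = -0.156.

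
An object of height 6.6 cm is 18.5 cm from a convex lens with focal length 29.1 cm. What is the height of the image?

18.1 cm

1/d_i = 1/f − 1/d_o = 1/(29.10) − 1/(18.5) = -0.01969, so d_i = -50.79 cm.
m = −d_i/d_o = +2.745.
|h_i| = |m|·h_o = 2.745 × 6.6 = 18.1 cm. The image is virtual, upright and enlarged, on the same side as the object.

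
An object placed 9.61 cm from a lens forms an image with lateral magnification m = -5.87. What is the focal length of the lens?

f = 8.21 cm (converging)

m = −d_i/d_o ⇒ d_i = −m·d_o = −(-5.87)·(9.61) = 56.41 cm.
1/f = 1/d_o + 1/d_i = 1/(9.61) + 1/(56.41) = 0.1218, so f = 8.21 cm.
Since f is positive, the lens is converging.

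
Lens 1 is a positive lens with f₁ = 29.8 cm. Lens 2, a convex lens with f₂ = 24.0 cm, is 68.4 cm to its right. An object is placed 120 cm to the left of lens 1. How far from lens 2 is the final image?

Lens 1: 1/d_i1 = 1/f₁ − 1/d_o1 = 1/(29.8) − 1/(120) = 0.02522, so d_i1 = 39.65 cm.
The intermediate image is 39.65 cm to the right of lens 1, which is 68.4 − (39.65) = 28.75 cm to the left of lens 2, so d_o2 = +28.75 cm.
Lens 2: 1/d_i2 = 1/f₂ − 1/d_o2 = 1/(24.0) − 1/(28.75) = 0.006884, so d_i2 = 145 cm.
The final image is real, 145 cm to the right of lens 2 (overall magnification ≈ 1.7).

145 cm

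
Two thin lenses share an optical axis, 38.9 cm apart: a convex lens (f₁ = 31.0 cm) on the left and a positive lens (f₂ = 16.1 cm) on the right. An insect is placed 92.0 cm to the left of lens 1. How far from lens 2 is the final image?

5.28 cm

Lens 1: 1/d_i1 = 1/f₁ − 1/d_o1 = 1/(31.0) − 1/(92.0) = 0.02139, so d_i1 = 46.75 cm.
The intermediate image is 46.75 cm to the right of lens 1, which lies 7.850 cm to the right of lens 2 — a virtual object — so d_o2 = −7.850 cm.
Lens 2: 1/d_i2 = 1/f₂ − 1/d_o2 = 1/(16.1) − 1/(-7.850) = 0.1895, so d_i2 = 5.28 cm.
The final image is real, 5.28 cm to the right of lens 2 (overall magnification ≈ -0.34).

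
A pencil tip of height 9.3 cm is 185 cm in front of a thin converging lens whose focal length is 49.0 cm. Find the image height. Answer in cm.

1/d_i = 1/f − 1/d_o = 1/(49.00) − 1/(185) = 0.01500, so d_i = 66.65 cm.
m = −d_i/d_o = -0.3603.
|h_i| = |m|·h_o = 0.3603 × 9.3 = 3.35 cm. The image is real, inverted and reduced, on the far side of the lens.

3.35 cm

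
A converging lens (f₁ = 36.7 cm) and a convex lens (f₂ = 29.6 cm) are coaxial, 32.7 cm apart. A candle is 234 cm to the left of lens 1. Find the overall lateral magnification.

m = -0.136

Lens 1: 1/d_i1 = 1/(36.7) − 1/(234) = 0.02297, so d_i1 = 43.53 cm; m₁ = −d_i1/d_o1 = -0.1860.
d_o2 = 32.7 − (43.53) = -10.83 cm (virtual object).
Lens 2: 1/d_i2 = 1/(29.6) − 1/(-10.83) = 0.1261, so d_i2 = 7.929 cm; m₂ = −d_i2/d_o2 = +0.7321.
m = m₁·m₂ = (-0.1860)(+0.7321) = -0.136.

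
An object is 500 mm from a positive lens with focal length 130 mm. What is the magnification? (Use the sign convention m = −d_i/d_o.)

m = -0.351

1/d_i = 1/f − 1/d_o = 1/(130.0) − 1/(500) = 0.005692, so d_i = 175.7 mm.
m = −d_i/d_o = −(175.7)/(500) = -0.351.
The image is real, inverted and reduced, on the far side of the lens.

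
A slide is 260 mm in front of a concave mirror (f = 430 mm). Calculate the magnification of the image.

m = +2.53

1/d_i = 1/f − 1/d_o = 1/(430.0) − 1/(260) = -0.001521, so d_i = -657.6 mm.
m = −d_i/d_o = −(-657.6)/(260) = +2.53.
The image is virtual, upright and enlarged, behind the mirror.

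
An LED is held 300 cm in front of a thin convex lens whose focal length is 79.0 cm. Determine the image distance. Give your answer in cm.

107 cm

Thin-lens equation: 1/v = 1/f − 1/u = 1/(79.00) − 1/(300) = 0.01266 − 0.003333 = 0.009325, so v = 107 cm.
The image is real, inverted and reduced, on the far side of the lens.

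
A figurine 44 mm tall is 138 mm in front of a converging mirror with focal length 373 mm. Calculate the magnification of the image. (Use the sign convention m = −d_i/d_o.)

m = +1.59

1/d_i = 1/f − 1/d_o = 1/(373.0) − 1/(138) = -0.004565, so d_i = -219.0 mm.
m = −d_i/d_o = −(-219.0)/(138) = +1.59.
The image is virtual, upright and enlarged, behind the mirror.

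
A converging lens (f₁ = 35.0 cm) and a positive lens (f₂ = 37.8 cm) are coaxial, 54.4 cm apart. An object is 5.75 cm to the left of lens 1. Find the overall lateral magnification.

Lens 1: 1/d_i1 = 1/(35.0) − 1/(5.75) = -0.1453, so d_i1 = -6.880 cm; m₁ = −d_i1/d_o1 = +1.197.
d_o2 = 54.4 − (-6.880) = 61.28 cm.
Lens 2: 1/d_i2 = 1/(37.8) − 1/(61.28) = 0.01014, so d_i2 = 98.65 cm; m₂ = −d_i2/d_o2 = -1.610.
m = m₁·m₂ = (+1.197)(-1.610) = -1.93.

m = -1.93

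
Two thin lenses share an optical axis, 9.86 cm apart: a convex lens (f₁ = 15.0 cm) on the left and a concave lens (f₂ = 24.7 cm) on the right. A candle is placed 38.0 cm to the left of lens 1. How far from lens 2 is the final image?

Lens 1: 1/d_i1 = 1/f₁ − 1/d_o1 = 1/(15.0) − 1/(38.0) = 0.04035, so d_i1 = 24.78 cm.
The intermediate image is 24.78 cm to the right of lens 1, which lies 14.92 cm to the right of lens 2 — a virtual object — so d_o2 = −14.92 cm.
Lens 2 is diverging, so f₂ = −24.7 cm.
Lens 2: 1/d_i2 = 1/f₂ − 1/d_o2 = 1/(-24.7) − 1/(-14.92) = 0.02654, so d_i2 = 37.7 cm.
The final image is real, 37.7 cm to the right of lens 2 (overall magnification ≈ -1.6).

37.7 cm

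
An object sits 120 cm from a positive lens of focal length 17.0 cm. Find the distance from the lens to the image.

Lens equation: 1/v = 1/f − 1/u = 1/(17.00) − 1/(120) = 0.05882 − 0.008333 = 0.05049, so v = 19.8 cm.
The image is real, inverted and reduced, on the far side of the lens.

19.8 cm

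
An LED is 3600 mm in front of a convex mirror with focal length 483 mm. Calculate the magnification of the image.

m = +0.118

For a convex mirror, f = -483 mm.
1/d_i = 1/f − 1/d_o = 1/(-483.0) − 1/(3600) = -0.002348, so d_i = -425.9 mm.
m = −d_i/d_o = −(-425.9)/(3600) = +0.118.
The image is virtual, upright and reduced, behind the mirror.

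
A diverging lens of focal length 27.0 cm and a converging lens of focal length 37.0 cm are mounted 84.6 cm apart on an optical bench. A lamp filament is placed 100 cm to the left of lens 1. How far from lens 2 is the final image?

56.9 cm

Lens 1 is diverging, so f₁ = −27.0 cm.
Lens 1: 1/d_i1 = 1/f₁ − 1/d_o1 = 1/(-27.0) − 1/(100) = -0.04704, so d_i1 = -21.26 cm.
The intermediate image is 21.26 cm to the left of lens 1 (virtual), which is 84.6 − (-21.26) = 105.9 cm to the left of lens 2, so d_o2 = +105.9 cm.
Lens 2: 1/d_i2 = 1/f₂ − 1/d_o2 = 1/(37.0) − 1/(105.9) = 0.01758, so d_i2 = 56.9 cm.
The final image is real, 56.9 cm to the right of lens 2 (overall magnification ≈ -0.11).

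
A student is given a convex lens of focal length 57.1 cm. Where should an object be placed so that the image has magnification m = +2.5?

34.3 cm

m = −d_i/d_o ⇒ d_i = −m·d_o.
1/f = 1/d_o + 1/d_i = 1/d_o − 1/(m·d_o) = (1 − 1/m)/d_o, so d_o = f(1 − 1/m) = (57.10)(1 − 1/(+2.5)) = 34.3 cm.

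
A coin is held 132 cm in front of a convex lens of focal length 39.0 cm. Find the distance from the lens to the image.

55.4 cm

Thin-lens equation: 1/v = 1/f − 1/u = 1/(39.00) − 1/(132) = 0.02564 − 0.007576 = 0.01807, so v = 55.4 cm.
The image is real, inverted and reduced, on the far side of the lens.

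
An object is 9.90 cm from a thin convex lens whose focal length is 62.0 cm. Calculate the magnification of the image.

m = +1.19

1/d_i = 1/f − 1/d_o = 1/(62.00) − 1/(9.90) = -0.08488, so d_i = -11.78 cm.
m = −d_i/d_o = −(-11.78)/(9.90) = +1.19.
The image is virtual, upright and enlarged, on the same side as the object.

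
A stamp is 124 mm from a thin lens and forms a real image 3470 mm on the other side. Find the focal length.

f = 120 mm (converging)

Real image ⇒ d_i = +3470 mm.
1/f = 1/d_o + 1/d_i = 1/(124) + 1/(3470) = 0.008353, so f = 120 mm.
Since f is positive, the thin lens is converging.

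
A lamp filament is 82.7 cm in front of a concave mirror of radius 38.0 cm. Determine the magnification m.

m = -0.298

f = R/2 = 38.0/2 = 19.00 cm.
1/d_i = 1/f − 1/d_o = 1/(19.00) − 1/(82.7) = 0.04054, so d_i = 24.67 cm.
m = −d_i/d_o = −(24.67)/(82.7) = -0.298.
The image is real, inverted and reduced, in front of the mirror.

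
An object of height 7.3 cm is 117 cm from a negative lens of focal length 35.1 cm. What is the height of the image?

For a negative lens, f = -35.1 cm.
1/d_i = 1/f − 1/d_o = 1/(-35.10) − 1/(117) = -0.03704, so d_i = -27.00 cm.
m = −d_i/d_o = +0.2308.
|h_i| = |m|·h_o = 0.2308 × 7.3 = 1.68 cm. The image is virtual, upright and reduced, on the same side as the object.

1.68 cm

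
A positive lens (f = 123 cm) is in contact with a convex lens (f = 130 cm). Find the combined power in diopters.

P = +1.58 D

P₁ = 1/f₁ = 1/(1.23 m) = +0.8130 D; P₂ = 1/f₂ = 1/(1.30 m) = +0.7692 D.
For thin lenses in contact, P = P₁ + P₂ = (+0.8130) + (+0.7692) = +1.58 D.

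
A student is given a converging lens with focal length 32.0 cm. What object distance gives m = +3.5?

m = −d_i/d_o ⇒ d_i = −m·d_o.
1/f = 1/d_o + 1/d_i = 1/d_o − 1/(m·d_o) = (1 − 1/m)/d_o, so d_o = f(1 − 1/m) = (32.00)(1 − 1/(+3.5)) = 22.9 cm.

22.9 cm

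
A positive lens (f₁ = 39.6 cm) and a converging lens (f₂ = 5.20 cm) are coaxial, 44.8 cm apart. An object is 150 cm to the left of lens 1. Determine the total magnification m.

Lens 1: 1/d_i1 = 1/(39.6) − 1/(150) = 0.01859, so d_i1 = 53.80 cm; m₁ = −d_i1/d_o1 = -0.3587.
d_o2 = 44.8 − (53.80) = -9.000 cm (virtual object).
Lens 2: 1/d_i2 = 1/(5.20) − 1/(-9.000) = 0.3034, so d_i2 = 3.296 cm; m₂ = −d_i2/d_o2 = +0.3662.
m = m₁·m₂ = (-0.3587)(+0.3662) = -0.131.

m = -0.131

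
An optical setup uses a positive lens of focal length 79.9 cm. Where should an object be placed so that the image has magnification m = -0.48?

m = −d_i/d_o ⇒ d_i = −m·d_o.
1/f = 1/d_o + 1/d_i = 1/d_o − 1/(m·d_o) = (1 − 1/m)/d_o, so d_o = f(1 − 1/m) = (79.90)(1 − 1/(-0.48)) = 246 cm.

246 cm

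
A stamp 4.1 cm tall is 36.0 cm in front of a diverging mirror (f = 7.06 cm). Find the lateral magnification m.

For a diverging mirror, f = -7.06 cm.
1/d_i = 1/f − 1/d_o = 1/(-7.060) − 1/(36.0) = -0.1694, so d_i = -5.902 cm.
m = −d_i/d_o = −(-5.902)/(36.0) = +0.164.
The image is virtual, upright and reduced, behind the mirror.

m = +0.164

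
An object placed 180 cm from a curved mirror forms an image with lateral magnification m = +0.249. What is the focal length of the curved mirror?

f = -59.7 cm (convex)

m = −d_i/d_o ⇒ d_i = −m·d_o = −(+0.249)·(180) = -44.82 cm.
1/f = 1/d_o + 1/d_i = 1/(180) + 1/(-44.82) = -0.01676, so f = -59.7 cm.
Since f is negative, the curved mirror is convex.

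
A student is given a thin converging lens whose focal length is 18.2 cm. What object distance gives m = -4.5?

m = −d_i/d_o ⇒ d_i = −m·d_o.
1/f = 1/d_o + 1/d_i = 1/d_o − 1/(m·d_o) = (1 − 1/m)/d_o, so d_o = f(1 − 1/m) = (18.20)(1 − 1/(-4.5)) = 22.2 cm.

22.2 cm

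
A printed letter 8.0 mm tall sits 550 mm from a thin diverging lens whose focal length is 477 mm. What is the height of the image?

For a diverging lens, f = -477 mm.
1/d_i = 1/f − 1/d_o = 1/(-477.0) − 1/(550) = -0.003915, so d_i = -255.5 mm.
m = −d_i/d_o = +0.4645.
|h_i| = |m|·h_o = 0.4645 × 8.0 = 3.72 mm. The image is virtual, upright and reduced, on the same side as the object.

3.72 mm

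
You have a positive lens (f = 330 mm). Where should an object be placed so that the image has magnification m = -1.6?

m = −d_i/d_o ⇒ d_i = −m·d_o.
1/f = 1/d_o + 1/d_i = 1/d_o − 1/(m·d_o) = (1 − 1/m)/d_o, so d_o = f(1 − 1/m) = (330.0)(1 − 1/(-1.6)) = 536 mm.

536 mm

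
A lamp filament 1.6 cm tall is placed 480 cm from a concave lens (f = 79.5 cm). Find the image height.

For a concave lens, f = -79.5 cm.
1/d_i = 1/f − 1/d_o = 1/(-79.50) − 1/(480) = -0.01466, so d_i = -68.20 cm.
m = −d_i/d_o = +0.1421.
|h_i| = |m|·h_o = 0.1421 × 1.6 = 0.227 cm. The image is virtual, upright and reduced, on the same side as the object.

0.227 cm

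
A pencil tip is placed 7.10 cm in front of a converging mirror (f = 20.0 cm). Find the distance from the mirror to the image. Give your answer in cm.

Mirror equation: 1/d_i = 1/f − 1/d_o = 1/(20.00) − 1/(7.10) = 0.05000 − 0.1408 = -0.09085, so d_i = -11.0 cm.
The image is virtual, upright and enlarged, behind the mirror.

11.0 cm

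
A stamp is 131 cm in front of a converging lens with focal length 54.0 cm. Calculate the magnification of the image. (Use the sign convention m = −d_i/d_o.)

1/d_i = 1/f − 1/d_o = 1/(54.00) − 1/(131) = 0.01088, so d_i = 91.87 cm.
m = −d_i/d_o = −(91.87)/(131) = -0.701.
The image is real, inverted and reduced, on the far side of the lens.

m = -0.701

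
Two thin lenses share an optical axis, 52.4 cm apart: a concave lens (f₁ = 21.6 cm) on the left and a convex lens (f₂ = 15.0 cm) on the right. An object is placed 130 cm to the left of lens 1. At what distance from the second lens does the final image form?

19.0 cm

Lens 1 is diverging, so f₁ = −21.6 cm.
Lens 1: 1/d_i1 = 1/f₁ − 1/d_o1 = 1/(-21.6) − 1/(130) = -0.05399, so d_i1 = -18.52 cm.
The intermediate image is 18.52 cm to the left of lens 1 (virtual), which is 52.4 − (-18.52) = 70.92 cm to the left of lens 2, so d_o2 = +70.92 cm.
Lens 2: 1/d_i2 = 1/f₂ − 1/d_o2 = 1/(15.0) − 1/(70.92) = 0.05257, so d_i2 = 19.0 cm.
The final image is real, 19.0 cm to the right of lens 2 (overall magnification ≈ -0.038).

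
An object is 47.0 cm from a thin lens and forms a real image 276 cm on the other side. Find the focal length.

f = 40.2 cm (converging)

Real image ⇒ d_i = +276 cm.
1/f = 1/d_o + 1/d_i = 1/(47.0) + 1/(276) = 0.02490, so f = 40.2 cm.
Since f is positive, the thin lens is converging.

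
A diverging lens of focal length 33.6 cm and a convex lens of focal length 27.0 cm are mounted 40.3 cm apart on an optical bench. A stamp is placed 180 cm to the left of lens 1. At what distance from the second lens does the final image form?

Lens 1 is diverging, so f₁ = −33.6 cm.
Lens 1: 1/d_i1 = 1/f₁ − 1/d_o1 = 1/(-33.6) − 1/(180) = -0.03532, so d_i1 = -28.31 cm.
The intermediate image is 28.31 cm to the left of lens 1 (virtual), which is 40.3 − (-28.31) = 68.61 cm to the left of lens 2, so d_o2 = +68.61 cm.
Lens 2: 1/d_i2 = 1/f₂ − 1/d_o2 = 1/(27.0) − 1/(68.61) = 0.02246, so d_i2 = 44.5 cm.
The final image is real, 44.5 cm to the right of lens 2 (overall magnification ≈ -0.10).

44.5 cm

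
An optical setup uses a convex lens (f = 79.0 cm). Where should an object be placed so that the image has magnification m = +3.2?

54.3 cm

m = −d_i/d_o ⇒ d_i = −m·d_o.
1/f = 1/d_o + 1/d_i = 1/d_o − 1/(m·d_o) = (1 − 1/m)/d_o, so d_o = f(1 − 1/m) = (79.00)(1 − 1/(+3.2)) = 54.3 cm.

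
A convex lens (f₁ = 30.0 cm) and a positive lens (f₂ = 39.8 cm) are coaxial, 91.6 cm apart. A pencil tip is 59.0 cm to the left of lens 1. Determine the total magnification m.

m = -4.46

Lens 1: 1/d_i1 = 1/(30.0) − 1/(59.0) = 0.01638, so d_i1 = 61.03 cm; m₁ = −d_i1/d_o1 = -1.034.
d_o2 = 91.6 − (61.03) = 30.57 cm.
Lens 2: 1/d_i2 = 1/(39.8) − 1/(30.57) = -0.007586, so d_i2 = -131.8 cm; m₂ = −d_i2/d_o2 = +4.312.
m = m₁·m₂ = (-1.034)(+4.312) = -4.46.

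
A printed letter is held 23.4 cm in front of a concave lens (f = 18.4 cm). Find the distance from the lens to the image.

10.3 cm

For a concave lens, f = -18.4 cm.
Thin-lens equation: 1/q = 1/f − 1/p = 1/(-18.40) − 1/(23.4) = -0.05435 − 0.04274 = -0.09708, so q = -10.3 cm.
The image is virtual, upright and reduced, on the same side as the object.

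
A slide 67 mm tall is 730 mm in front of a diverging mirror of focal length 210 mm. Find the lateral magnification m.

For a diverging mirror, f = -210 mm.
1/d_i = 1/f − 1/d_o = 1/(-210.0) − 1/(730) = -0.006132, so d_i = -163.1 mm.
m = −d_i/d_o = −(-163.1)/(730) = +0.223.
The image is virtual, upright and reduced, behind the mirror.

m = +0.223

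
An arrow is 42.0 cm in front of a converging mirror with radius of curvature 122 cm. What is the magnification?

m = +3.21

f = R/2 = 122/2 = 61.00 cm.
1/d_i = 1/f − 1/d_o = 1/(61.00) − 1/(42.0) = -0.007416, so d_i = -134.8 cm.
m = −d_i/d_o = −(-134.8)/(42.0) = +3.21.
The image is virtual, upright and enlarged, behind the mirror.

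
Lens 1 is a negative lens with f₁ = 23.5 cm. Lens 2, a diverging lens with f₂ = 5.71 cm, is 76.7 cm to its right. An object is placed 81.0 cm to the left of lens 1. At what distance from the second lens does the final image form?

Lens 1 is diverging, so f₁ = −23.5 cm.
Lens 1: 1/d_i1 = 1/f₁ − 1/d_o1 = 1/(-23.5) − 1/(81.0) = -0.05490, so d_i1 = -18.22 cm.
The intermediate image is 18.22 cm to the left of lens 1 (virtual), which is 76.7 − (-18.22) = 94.92 cm to the left of lens 2, so d_o2 = +94.92 cm.
Lens 2 is diverging, so f₂ = −5.71 cm.
Lens 2: 1/d_i2 = 1/f₂ − 1/d_o2 = 1/(-5.71) − 1/(94.92) = -0.1857, so d_i2 = -5.39 cm.
The final image is virtual, 5.39 cm to the left of lens 2 (overall magnification ≈ 0.013).

5.39 cm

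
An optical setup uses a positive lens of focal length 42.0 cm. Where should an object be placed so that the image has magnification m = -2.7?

m = −d_i/d_o ⇒ d_i = −m·d_o.
1/f = 1/d_o + 1/d_i = 1/d_o − 1/(m·d_o) = (1 − 1/m)/d_o, so d_o = f(1 − 1/m) = (42.00)(1 − 1/(-2.7)) = 57.6 cm.

57.6 cm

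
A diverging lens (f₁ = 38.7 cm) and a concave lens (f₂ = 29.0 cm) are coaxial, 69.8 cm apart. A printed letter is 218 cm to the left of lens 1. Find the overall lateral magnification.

f₁ = −38.7 cm (diverging).
Lens 1: 1/d_i1 = 1/(-38.7) − 1/(218) = -0.03043, so d_i1 = -32.87 cm; m₁ = −d_i1/d_o1 = +0.1508.
d_o2 = 69.8 − (-32.87) = 102.7 cm.
f₂ = −29.0 cm (diverging).
Lens 2: 1/d_i2 = 1/(-29.0) − 1/(102.7) = -0.04422, so d_i2 = -22.61 cm; m₂ = −d_i2/d_o2 = +0.2202.
m = m₁·m₂ = (+0.1508)(+0.2202) = +0.0332.

m = +0.0332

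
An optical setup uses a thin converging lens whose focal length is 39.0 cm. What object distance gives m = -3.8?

49.3 cm

m = −d_i/d_o ⇒ d_i = −m·d_o.
1/f = 1/d_o + 1/d_i = 1/d_o − 1/(m·d_o) = (1 − 1/m)/d_o, so d_o = f(1 − 1/m) = (39.00)(1 − 1/(-3.8)) = 49.3 cm.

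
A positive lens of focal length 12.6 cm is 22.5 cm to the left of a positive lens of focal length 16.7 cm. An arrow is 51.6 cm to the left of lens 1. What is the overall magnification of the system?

Lens 1: 1/d_i1 = 1/(12.6) − 1/(51.6) = 0.05999, so d_i1 = 16.67 cm; m₁ = −d_i1/d_o1 = -0.3231.
d_o2 = 22.5 − (16.67) = 5.830 cm.
Lens 2: 1/d_i2 = 1/(16.7) − 1/(5.830) = -0.1116, so d_i2 = -8.957 cm; m₂ = −d_i2/d_o2 = +1.536.
m = m₁·m₂ = (-0.3231)(+1.536) = -0.496.

m = -0.496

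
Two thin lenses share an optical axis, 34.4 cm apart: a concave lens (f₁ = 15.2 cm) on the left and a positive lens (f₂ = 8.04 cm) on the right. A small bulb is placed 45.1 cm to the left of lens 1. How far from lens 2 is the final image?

9.75 cm

Lens 1 is diverging, so f₁ = −15.2 cm.
Lens 1: 1/d_i1 = 1/f₁ − 1/d_o1 = 1/(-15.2) − 1/(45.1) = -0.08796, so d_i1 = -11.37 cm.
The intermediate image is 11.37 cm to the left of lens 1 (virtual), which is 34.4 − (-11.37) = 45.77 cm to the left of lens 2, so d_o2 = +45.77 cm.
Lens 2: 1/d_i2 = 1/f₂ − 1/d_o2 = 1/(8.04) − 1/(45.77) = 0.1025, so d_i2 = 9.75 cm.
The final image is real, 9.75 cm to the right of lens 2 (overall magnification ≈ -0.054).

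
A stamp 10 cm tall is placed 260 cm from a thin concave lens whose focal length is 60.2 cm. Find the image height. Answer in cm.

For a concave lens, f = -60.2 cm.
1/d_i = 1/f − 1/d_o = 1/(-60.20) − 1/(260) = -0.02046, so d_i = -48.88 cm.
m = −d_i/d_o = +0.1880.
|h_i| = |m|·h_o = 0.1880 × 10 = 1.88 cm. The image is virtual, upright and reduced, on the same side as the object.

1.88 cm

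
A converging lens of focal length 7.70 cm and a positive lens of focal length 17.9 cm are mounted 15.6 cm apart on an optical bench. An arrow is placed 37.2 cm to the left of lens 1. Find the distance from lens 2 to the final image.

8.78 cm

Lens 1: 1/d_i1 = 1/f₁ − 1/d_o1 = 1/(7.70) − 1/(37.2) = 0.1030, so d_i1 = 9.710 cm.
The intermediate image is 9.710 cm to the right of lens 1, which is 15.6 − (9.710) = 5.890 cm to the left of lens 2, so d_o2 = +5.890 cm.
Lens 2: 1/d_i2 = 1/f₂ − 1/d_o2 = 1/(17.9) − 1/(5.890) = -0.1139, so d_i2 = -8.78 cm.
The final image is virtual, 8.78 cm to the left of lens 2 (overall magnification ≈ -0.39).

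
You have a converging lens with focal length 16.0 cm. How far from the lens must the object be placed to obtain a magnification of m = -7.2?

m = −d_i/d_o ⇒ d_i = −m·d_o.
1/f = 1/d_o + 1/d_i = 1/d_o − 1/(m·d_o) = (1 − 1/m)/d_o, so d_o = f(1 − 1/m) = (16.00)(1 − 1/(-7.2)) = 18.2 cm.

18.2 cm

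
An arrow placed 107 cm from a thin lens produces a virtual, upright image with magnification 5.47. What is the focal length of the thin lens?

m = −d_i/d_o ⇒ d_i = −m·d_o = −(+5.47)·(107) = -585.3 cm.
1/f = 1/d_o + 1/d_i = 1/(107) + 1/(-585.3) = 0.007637, so f = 131 cm.
Since f is positive, the thin lens is converging.

f = 131 cm (converging)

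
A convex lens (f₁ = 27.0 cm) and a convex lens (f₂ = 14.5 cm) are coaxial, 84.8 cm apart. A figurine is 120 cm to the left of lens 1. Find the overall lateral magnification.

m = +0.119

Lens 1: 1/d_i1 = 1/(27.0) − 1/(120) = 0.02870, so d_i1 = 34.84 cm; m₁ = −d_i1/d_o1 = -0.2903.
d_o2 = 84.8 − (34.84) = 49.96 cm.
Lens 2: 1/d_i2 = 1/(14.5) − 1/(49.96) = 0.04895, so d_i2 = 20.43 cm; m₂ = −d_i2/d_o2 = -0.4089.
m = m₁·m₂ = (-0.2903)(-0.4089) = +0.119.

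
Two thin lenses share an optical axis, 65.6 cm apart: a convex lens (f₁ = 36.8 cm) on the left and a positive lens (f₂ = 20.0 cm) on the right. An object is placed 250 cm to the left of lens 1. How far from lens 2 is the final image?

183 cm

Lens 1: 1/d_i1 = 1/f₁ − 1/d_o1 = 1/(36.8) − 1/(250) = 0.02317, so d_i1 = 43.15 cm.
The intermediate image is 43.15 cm to the right of lens 1, which is 65.6 − (43.15) = 22.45 cm to the left of lens 2, so d_o2 = +22.45 cm.
Lens 2: 1/d_i2 = 1/f₂ − 1/d_o2 = 1/(20.0) − 1/(22.45) = 0.005457, so d_i2 = 183 cm.
The final image is real, 183 cm to the right of lens 2 (overall magnification ≈ 1.4).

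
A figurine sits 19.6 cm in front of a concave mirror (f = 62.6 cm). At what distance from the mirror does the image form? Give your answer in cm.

28.5 cm

Mirror equation: 1/d_i = 1/f − 1/d_o = 1/(62.60) − 1/(19.6) = 0.01597 − 0.05102 = -0.03505, so d_i = -28.5 cm.
The image is virtual, upright and enlarged, behind the mirror.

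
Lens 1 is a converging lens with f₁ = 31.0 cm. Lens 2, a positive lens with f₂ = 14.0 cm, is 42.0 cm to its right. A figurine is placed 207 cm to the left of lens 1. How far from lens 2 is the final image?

9.17 cm

Lens 1: 1/d_i1 = 1/f₁ − 1/d_o1 = 1/(31.0) − 1/(207) = 0.02743, so d_i1 = 36.46 cm.
The intermediate image is 36.46 cm to the right of lens 1, which is 42.0 − (36.46) = 5.540 cm to the left of lens 2, so d_o2 = +5.540 cm.
Lens 2: 1/d_i2 = 1/f₂ − 1/d_o2 = 1/(14.0) − 1/(5.540) = -0.1091, so d_i2 = -9.17 cm.
The final image is virtual, 9.17 cm to the left of lens 2 (overall magnification ≈ -0.29).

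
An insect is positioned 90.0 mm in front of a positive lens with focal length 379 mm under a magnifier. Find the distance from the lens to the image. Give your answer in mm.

118 mm

Lens equation: 1/d_i = 1/f − 1/d_o = 1/(379.0) − 1/(90.0) = 0.002639 − 0.01111 = -0.008473, so d_i = -118 mm.
The image is virtual, upright and enlarged, on the same side as the object.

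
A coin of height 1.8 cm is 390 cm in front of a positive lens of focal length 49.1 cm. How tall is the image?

0.259 cm

1/d_i = 1/f − 1/d_o = 1/(49.10) − 1/(390) = 0.01780, so d_i = 56.17 cm.
m = −d_i/d_o = -0.1440.
|h_i| = |m|·h_o = 0.1440 × 1.8 = 0.259 cm. The image is real, inverted and reduced, on the far side of the lens.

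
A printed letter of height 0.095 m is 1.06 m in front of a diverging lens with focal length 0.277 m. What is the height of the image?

0.0197 m

For a diverging lens, f = -0.277 m.
1/d_i = 1/f − 1/d_o = 1/(-0.2770) − 1/(1.06) = -4.554, so d_i = -0.2196 m.
m = −d_i/d_o = +0.2072.
|h_i| = |m|·h_o = 0.2072 × 0.095 = 0.0197 m. The image is virtual, upright and reduced, on the same side as the object.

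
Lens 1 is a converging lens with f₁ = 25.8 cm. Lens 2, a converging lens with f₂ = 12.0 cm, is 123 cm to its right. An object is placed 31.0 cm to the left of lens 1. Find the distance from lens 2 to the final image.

Lens 1: 1/d_i1 = 1/f₁ − 1/d_o1 = 1/(25.8) − 1/(31.0) = 0.006502, so d_i1 = 153.8 cm.
The intermediate image is 153.8 cm to the right of lens 1, which lies 30.80 cm to the right of lens 2 — a virtual object — so d_o2 = −30.80 cm.
Lens 2: 1/d_i2 = 1/f₂ − 1/d_o2 = 1/(12.0) − 1/(-30.80) = 0.1158, so d_i2 = 8.64 cm.
The final image is real, 8.64 cm to the right of lens 2 (overall magnification ≈ -1.4).

8.64 cm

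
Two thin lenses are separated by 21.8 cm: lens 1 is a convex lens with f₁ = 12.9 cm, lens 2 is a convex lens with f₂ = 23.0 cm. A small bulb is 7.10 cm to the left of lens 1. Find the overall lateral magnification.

m = -3.51

Lens 1: 1/d_i1 = 1/(12.9) − 1/(7.10) = -0.06333, so d_i1 = -15.79 cm; m₁ = −d_i1/d_o1 = +2.224.
d_o2 = 21.8 − (-15.79) = 37.59 cm.
Lens 2: 1/d_i2 = 1/(23.0) − 1/(37.59) = 0.01688, so d_i2 = 59.26 cm; m₂ = −d_i2/d_o2 = -1.576.
m = m₁·m₂ = (+2.224)(-1.576) = -3.51.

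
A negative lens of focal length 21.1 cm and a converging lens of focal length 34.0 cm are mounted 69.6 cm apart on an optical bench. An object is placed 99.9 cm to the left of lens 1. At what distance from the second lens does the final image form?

Lens 1 is diverging, so f₁ = −21.1 cm.
Lens 1: 1/d_i1 = 1/f₁ − 1/d_o1 = 1/(-21.1) − 1/(99.9) = -0.05740, so d_i1 = -17.42 cm.
The intermediate image is 17.42 cm to the left of lens 1 (virtual), which is 69.6 − (-17.42) = 87.02 cm to the left of lens 2, so d_o2 = +87.02 cm.
Lens 2: 1/d_i2 = 1/f₂ − 1/d_o2 = 1/(34.0) − 1/(87.02) = 0.01792, so d_i2 = 55.8 cm.
The final image is real, 55.8 cm to the right of lens 2 (overall magnification ≈ -0.11).

55.8 cm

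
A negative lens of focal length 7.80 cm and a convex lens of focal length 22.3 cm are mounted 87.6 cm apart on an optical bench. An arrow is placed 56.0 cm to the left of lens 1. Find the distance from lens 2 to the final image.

29.2 cm

Lens 1 is diverging, so f₁ = −7.80 cm.
Lens 1: 1/d_i1 = 1/f₁ − 1/d_o1 = 1/(-7.80) − 1/(56.0) = -0.1461, so d_i1 = -6.846 cm.
The intermediate image is 6.846 cm to the left of lens 1 (virtual), which is 87.6 − (-6.846) = 94.45 cm to the left of lens 2, so d_o2 = +94.45 cm.
Lens 2: 1/d_i2 = 1/f₂ − 1/d_o2 = 1/(22.3) − 1/(94.45) = 0.03426, so d_i2 = 29.2 cm.
The final image is real, 29.2 cm to the right of lens 2 (overall magnification ≈ -0.038).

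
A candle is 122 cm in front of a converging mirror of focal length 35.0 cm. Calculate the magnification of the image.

m = -0.402

1/d_i = 1/f − 1/d_o = 1/(35.00) − 1/(122) = 0.02037, so d_i = 49.08 cm.
m = −d_i/d_o = −(49.08)/(122) = -0.402.
The image is real, inverted and reduced, in front of the mirror.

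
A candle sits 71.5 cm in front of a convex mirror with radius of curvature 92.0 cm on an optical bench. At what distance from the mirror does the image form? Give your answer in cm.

28.0 cm

f = R/2 = 92.0/2 = 46.00 cm; for a convex mirror, f = -46.00 cm.
Mirror equation: 1/q = 1/f − 1/p = 1/(-46.00) − 1/(71.5) = -0.02174 − 0.01399 = -0.03573, so q = -28.0 cm.
The image is virtual, upright and reduced, behind the mirror.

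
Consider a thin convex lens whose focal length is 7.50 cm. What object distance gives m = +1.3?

m = −d_i/d_o ⇒ d_i = −m·d_o.
1/f = 1/d_o + 1/d_i = 1/d_o − 1/(m·d_o) = (1 − 1/m)/d_o, so d_o = f(1 − 1/m) = (7.500)(1 − 1/(+1.3)) = 1.73 cm.

1.73 cm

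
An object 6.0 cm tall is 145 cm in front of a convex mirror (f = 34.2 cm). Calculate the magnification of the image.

m = +0.191

For a convex mirror, f = -34.2 cm.
1/d_i = 1/f − 1/d_o = 1/(-34.20) − 1/(145) = -0.03614, so d_i = -27.67 cm.
m = −d_i/d_o = −(-27.67)/(145) = +0.191.
The image is virtual, upright and reduced, behind the mirror.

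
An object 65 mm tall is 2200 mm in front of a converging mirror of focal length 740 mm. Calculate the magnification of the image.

1/d_i = 1/f − 1/d_o = 1/(740.0) − 1/(2200) = 0.0008968, so d_i = 1115 mm.
m = −d_i/d_o = −(1115)/(2200) = -0.507.
The image is real, inverted and reduced, in front of the mirror.

m = -0.507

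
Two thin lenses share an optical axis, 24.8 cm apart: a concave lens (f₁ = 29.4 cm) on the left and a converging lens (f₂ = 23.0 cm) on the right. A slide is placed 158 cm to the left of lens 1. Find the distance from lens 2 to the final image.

Lens 1 is diverging, so f₁ = −29.4 cm.
Lens 1: 1/d_i1 = 1/f₁ − 1/d_o1 = 1/(-29.4) − 1/(158) = -0.04034, so d_i1 = -24.79 cm.
The intermediate image is 24.79 cm to the left of lens 1 (virtual), which is 24.8 − (-24.79) = 49.59 cm to the left of lens 2, so d_o2 = +49.59 cm.
Lens 2: 1/d_i2 = 1/f₂ − 1/d_o2 = 1/(23.0) − 1/(49.59) = 0.02331, so d_i2 = 42.9 cm.
The final image is real, 42.9 cm to the right of lens 2 (overall magnification ≈ -0.14).

42.9 cm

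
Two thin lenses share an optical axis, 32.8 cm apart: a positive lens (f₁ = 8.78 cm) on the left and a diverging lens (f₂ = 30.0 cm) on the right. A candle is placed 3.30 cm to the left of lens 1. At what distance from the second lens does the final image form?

Lens 1: 1/d_i1 = 1/f₁ − 1/d_o1 = 1/(8.78) − 1/(3.30) = -0.1891, so d_i1 = -5.287 cm.
The intermediate image is 5.287 cm to the left of lens 1 (virtual), which is 32.8 − (-5.287) = 38.09 cm to the left of lens 2, so d_o2 = +38.09 cm.
Lens 2 is diverging, so f₂ = −30.0 cm.
Lens 2: 1/d_i2 = 1/f₂ − 1/d_o2 = 1/(-30.0) − 1/(38.09) = -0.05959, so d_i2 = -16.8 cm.
The final image is virtual, 16.8 cm to the left of lens 2 (overall magnification ≈ 0.71).

16.8 cm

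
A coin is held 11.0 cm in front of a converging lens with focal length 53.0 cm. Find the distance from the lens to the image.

13.9 cm

Lens equation: 1/v = 1/f − 1/u = 1/(53.00) − 1/(11.0) = 0.01887 − 0.09091 = -0.07204, so v = -13.9 cm.
The image is virtual, upright and enlarged, on the same side as the object.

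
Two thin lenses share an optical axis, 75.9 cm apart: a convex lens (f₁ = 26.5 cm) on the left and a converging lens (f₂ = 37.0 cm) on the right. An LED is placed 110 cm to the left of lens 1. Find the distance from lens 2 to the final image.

380 cm

Lens 1: 1/d_i1 = 1/f₁ − 1/d_o1 = 1/(26.5) − 1/(110) = 0.02864, so d_i1 = 34.91 cm.
The intermediate image is 34.91 cm to the right of lens 1, which is 75.9 − (34.91) = 40.99 cm to the left of lens 2, so d_o2 = +40.99 cm.
Lens 2: 1/d_i2 = 1/f₂ − 1/d_o2 = 1/(37.0) − 1/(40.99) = 0.002631, so d_i2 = 380 cm.
The final image is real, 380 cm to the right of lens 2 (overall magnification ≈ 2.9).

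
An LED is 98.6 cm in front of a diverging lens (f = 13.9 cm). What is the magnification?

m = +0.124

For a diverging lens, f = -13.9 cm.
1/d_i = 1/f − 1/d_o = 1/(-13.90) − 1/(98.6) = -0.08208, so d_i = -12.18 cm.
m = −d_i/d_o = −(-12.18)/(98.6) = +0.124.
The image is virtual, upright and reduced, on the same side as the object.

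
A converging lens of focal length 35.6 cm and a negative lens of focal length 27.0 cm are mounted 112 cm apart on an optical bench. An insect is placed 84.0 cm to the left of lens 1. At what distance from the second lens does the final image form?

17.6 cm

Lens 1: 1/d_i1 = 1/f₁ − 1/d_o1 = 1/(35.6) − 1/(84.0) = 0.01619, so d_i1 = 61.79 cm.
The intermediate image is 61.79 cm to the right of lens 1, which is 112 − (61.79) = 50.21 cm to the left of lens 2, so d_o2 = +50.21 cm.
Lens 2 is diverging, so f₂ = −27.0 cm.
Lens 2: 1/d_i2 = 1/f₂ − 1/d_o2 = 1/(-27.0) − 1/(50.21) = -0.05695, so d_i2 = -17.6 cm.
The final image is virtual, 17.6 cm to the left of lens 2 (overall magnification ≈ -0.26).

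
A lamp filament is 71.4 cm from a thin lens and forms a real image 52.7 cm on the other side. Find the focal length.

f = 30.3 cm (converging)

Real image ⇒ d_i = +52.7 cm.
1/f = 1/d_o + 1/d_i = 1/(71.4) + 1/(52.7) = 0.03298, so f = 30.3 cm.
Since f is positive, the thin lens is converging.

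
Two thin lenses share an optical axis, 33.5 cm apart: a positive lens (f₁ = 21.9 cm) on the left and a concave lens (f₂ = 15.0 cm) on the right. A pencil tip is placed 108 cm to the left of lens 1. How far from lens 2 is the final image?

Lens 1: 1/d_i1 = 1/f₁ − 1/d_o1 = 1/(21.9) − 1/(108) = 0.03640, so d_i1 = 27.47 cm.
The intermediate image is 27.47 cm to the right of lens 1, which is 33.5 − (27.47) = 6.030 cm to the left of lens 2, so d_o2 = +6.030 cm.
Lens 2 is diverging, so f₂ = −15.0 cm.
Lens 2: 1/d_i2 = 1/f₂ − 1/d_o2 = 1/(-15.0) − 1/(6.030) = -0.2325, so d_i2 = -4.30 cm.
The final image is virtual, 4.30 cm to the left of lens 2 (overall magnification ≈ -0.18).

4.30 cm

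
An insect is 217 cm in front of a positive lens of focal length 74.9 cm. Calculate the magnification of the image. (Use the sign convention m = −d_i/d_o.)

1/d_i = 1/f − 1/d_o = 1/(74.90) − 1/(217) = 0.008743, so d_i = 114.4 cm.
m = −d_i/d_o = −(114.4)/(217) = -0.527.
The image is real, inverted and reduced, on the far side of the lens.

m = -0.527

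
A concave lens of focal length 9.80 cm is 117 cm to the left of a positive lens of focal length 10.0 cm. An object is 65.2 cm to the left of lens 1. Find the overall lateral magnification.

m = -0.0113

f₁ = −9.80 cm (diverging).
Lens 1: 1/d_i1 = 1/(-9.80) − 1/(65.2) = -0.1174, so d_i1 = -8.519 cm; m₁ = −d_i1/d_o1 = +0.1307.
d_o2 = 117 − (-8.519) = 125.5 cm.
Lens 2: 1/d_i2 = 1/(10.0) − 1/(125.5) = 0.09203, so d_i2 = 10.87 cm; m₂ = −d_i2/d_o2 = -0.08658.
m = m₁·m₂ = (+0.1307)(-0.08658) = -0.0113.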